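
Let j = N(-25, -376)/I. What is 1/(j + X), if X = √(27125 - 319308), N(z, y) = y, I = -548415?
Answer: 206204040/87876670469078551 - 300759012225*I*√292183/87876670469078551 ≈ 2.3465e-9 - 0.00185*I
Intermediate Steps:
j = 376/548415 (j = -376/(-548415) = -376*(-1/548415) = 376/548415 ≈ 0.00068561)
X = I*√292183 (X = √(-292183) = I*√292183 ≈ 540.54*I)
1/(j + X) = 1/(376/548415 + I*√292183)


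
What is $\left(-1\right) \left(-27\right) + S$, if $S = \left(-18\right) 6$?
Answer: $-81$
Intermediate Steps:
$S = -108$
$\left(-1\right) \left(-27\right) + S = \left(-1\right) \left(-27\right) - 108 = 27 - 108 = -81$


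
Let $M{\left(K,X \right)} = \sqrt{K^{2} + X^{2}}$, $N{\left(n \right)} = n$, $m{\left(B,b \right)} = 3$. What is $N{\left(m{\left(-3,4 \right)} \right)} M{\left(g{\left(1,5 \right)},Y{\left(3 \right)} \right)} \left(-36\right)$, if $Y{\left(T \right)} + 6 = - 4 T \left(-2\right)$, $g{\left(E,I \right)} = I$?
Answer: $- 108 \sqrt{349} \approx -2017.6$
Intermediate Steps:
$Y{\left(T \right)} = -6 + 8 T$ ($Y{\left(T \right)} = -6 + - 4 T \left(-2\right) = -6 + 8 T$)
$N{\left(m{\left(-3,4 \right)} \right)} M{\left(g{\left(1,5 \right)},Y{\left(3 \right)} \right)} \left(-36\right) = 3 \sqrt{5^{2} + \left(-6 + 8 \cdot 3\right)^{2}} \left(-36\right) = 3 \sqrt{25 + \left(-6 + 24\right)^{2}} \left(-36\right) = 3 \sqrt{25 + 18^{2}} \left(-36\right) = 3 \sqrt{25 + 324} \left(-36\right) = 3 \sqrt{349} \left(-36\right) = - 108 \sqrt{349}$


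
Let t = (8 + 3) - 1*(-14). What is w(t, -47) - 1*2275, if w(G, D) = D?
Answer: -2322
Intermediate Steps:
t = 25 (t = 11 + 14 = 25)
w(t, -47) - 1*2275 = -47 - 1*2275 = -47 - 2275 = -2322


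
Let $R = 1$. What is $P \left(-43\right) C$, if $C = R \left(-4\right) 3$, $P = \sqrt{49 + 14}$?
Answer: $1548 \sqrt{7} \approx 4095.6$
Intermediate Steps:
$P = 3 \sqrt{7}$ ($P = \sqrt{63} = 3 \sqrt{7} \approx 7.9373$)
$C = -12$ ($C = 1 \left(-4\right) 3 = \left(-4\right) 3 = -12$)
$P \left(-43\right) C = 3 \sqrt{7} \left(-43\right) \left(-12\right) = - 129 \sqrt{7} \left(-12\right) = 1548 \sqrt{7}$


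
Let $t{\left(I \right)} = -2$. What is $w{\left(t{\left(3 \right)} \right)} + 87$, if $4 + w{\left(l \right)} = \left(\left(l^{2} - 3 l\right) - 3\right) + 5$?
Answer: $95$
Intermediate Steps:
$w{\left(l \right)} = -2 + l^{2} - 3 l$ ($w{\left(l \right)} = -4 - \left(-2 - l^{2} + 3 l\right) = -4 + \left(2 + l^{2} - 3 l\right) = -2 + l^{2} - 3 l$)
$w{\left(t{\left(3 \right)} \right)} + 87 = \left(-2 + \left(-2\right)^{2} - -6\right) + 87 = \left(-2 + 4 + 6\right) + 87 = 8 + 87 = 95$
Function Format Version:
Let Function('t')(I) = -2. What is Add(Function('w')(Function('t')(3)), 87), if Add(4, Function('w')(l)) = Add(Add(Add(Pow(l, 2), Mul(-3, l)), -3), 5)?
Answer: 95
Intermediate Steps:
Function('w')(l) = Add(-2, Pow(l, 2), Mul(-3, l)) (Function('w')(l) = Add(-4, Add(Add(Add(Pow(l, 2), Mul(-3, l)), -3), 5)) = Add(-4, Add(Add(-3, Pow(l, 2), Mul(-3, l)), 5)) = Add(-4, Add(2, Pow(l, 2), Mul(-3, l))) = Add(-2, Pow(l, 2), Mul(-3, l)))
Add(Function('w')(Function('t')(3)), 87) = Add(Add(-2, Pow(-2, 2), Mul(-3, -2)), 87) = Add(Add(-2, 4, 6), 87) = Add(8, 87) = 95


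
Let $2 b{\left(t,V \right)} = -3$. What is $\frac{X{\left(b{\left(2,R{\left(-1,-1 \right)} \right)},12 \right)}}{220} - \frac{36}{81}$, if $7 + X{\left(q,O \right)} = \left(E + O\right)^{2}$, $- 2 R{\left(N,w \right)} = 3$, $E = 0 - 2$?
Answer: $- \frac{43}{1980} \approx -0.021717$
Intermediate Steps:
$E = -2$ ($E = 0 - 2 = -2$)
$R{\left(N,w \right)} = - \frac{3}{2}$ ($R{\left(N,w \right)} = \left(- \frac{1}{2}\right) 3 = - \frac{3}{2}$)
$b{\left(t,V \right)} = - \frac{3}{2}$ ($b{\left(t,V \right)} = \frac{1}{2} \left(-3\right) = - \frac{3}{2}$)
$X{\left(q,O \right)} = -7 + \left(-2 + O\right)^{2}$
$\frac{X{\left(b{\left(2,R{\left(-1,-1 \right)} \right)},12 \right)}}{220} - \frac{36}{81} = \frac{-7 + \left(-2 + 12\right)^{2}}{220} - \frac{36}{81} = \left(-7 + 10^{2}\right) \frac{1}{220} - \frac{4}{9} = \left(-7 + 100\right) \frac{1}{220} - \frac{4}{9} = 93 \cdot \frac{1}{220} - \frac{4}{9} = \frac{93}{220} - \frac{4}{9} = - \frac{43}{1980}$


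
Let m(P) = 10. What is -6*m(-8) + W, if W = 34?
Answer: -26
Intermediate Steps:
-6*m(-8) + W = -6*10 + 34 = -60 + 34 = -26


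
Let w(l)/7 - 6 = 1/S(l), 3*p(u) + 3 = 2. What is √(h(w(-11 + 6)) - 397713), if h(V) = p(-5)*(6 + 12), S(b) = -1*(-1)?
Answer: 3*I*√44191 ≈ 630.65*I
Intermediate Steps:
p(u) = -⅓ (p(u) = -1 + (⅓)*2 = -1 + ⅔ = -⅓)
S(b) = 1
w(l) = 49 (w(l) = 42 + 7/1 = 42 + 7*1 = 42 + 7 = 49)
h(V) = -6 (h(V) = -(6 + 12)/3 = -⅓*18 = -6)
√(h(w(-11 + 6)) - 397713) = √(-6 - 397713) = √(-397719) = 3*I*√44191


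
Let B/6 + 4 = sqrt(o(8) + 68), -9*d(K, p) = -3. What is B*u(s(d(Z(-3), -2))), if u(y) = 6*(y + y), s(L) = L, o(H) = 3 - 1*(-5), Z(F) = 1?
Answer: -96 + 48*sqrt(19) ≈ 113.23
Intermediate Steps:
d(K, p) = 1/3 (d(K, p) = -1/9*(-3) = 1/3)
o(H) = 8 (o(H) = 3 + 5 = 8)
u(y) = 12*y (u(y) = 6*(2*y) = 12*y)
B = -24 + 12*sqrt(19) (B = -24 + 6*sqrt(8 + 68) = -24 + 6*sqrt(76) = -24 + 6*(2*sqrt(19)) = -24 + 12*sqrt(19) ≈ 28.307)
B*u(s(d(Z(-3), -2))) = (-24 + 12*sqrt(19))*(12*(1/3)) = (-24 + 12*sqrt(19))*4 = -96 + 48*sqrt(19)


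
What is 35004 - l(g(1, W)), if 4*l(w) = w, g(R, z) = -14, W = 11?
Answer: 70015/2 ≈ 35008.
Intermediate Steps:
l(w) = w/4
35004 - l(g(1, W)) = 35004 - (-14)/4 = 35004 - 1*(-7/2) = 35004 + 7/2 = 70015/2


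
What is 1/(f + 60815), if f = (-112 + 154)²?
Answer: 1/62579 ≈ 1.5980e-5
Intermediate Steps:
f = 1764 (f = 42² = 1764)
1/(f + 60815) = 1/(1764 + 60815) = 1/62579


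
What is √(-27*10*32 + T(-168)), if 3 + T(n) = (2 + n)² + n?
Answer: √18745 ≈ 136.91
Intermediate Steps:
T(n) = -3 + n + (2 + n)² (T(n) = -3 + ((2 + n)² + n) = -3 + (n + (2 + n)²) = -3 + n + (2 + n)²)
√(-27*10*32 + T(-168)) = √(-27*10*32 + (-3 - 168 + (2 - 168)²)) = √(-270*32 + (-3 - 168 + (-166)²)) = √(-8640 + (-3 - 168 + 27556)) = √(-8640 + 27385) = √18745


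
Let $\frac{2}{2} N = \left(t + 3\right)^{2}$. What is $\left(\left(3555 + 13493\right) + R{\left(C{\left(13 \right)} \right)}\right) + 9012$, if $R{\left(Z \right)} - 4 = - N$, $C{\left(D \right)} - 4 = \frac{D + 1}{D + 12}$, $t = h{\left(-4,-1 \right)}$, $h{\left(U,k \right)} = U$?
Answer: $26063$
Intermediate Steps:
$t = -4$
$C{\left(D \right)} = 4 + \frac{1 + D}{12 + D}$ ($C{\left(D \right)} = 4 + \frac{D + 1}{D + 12} = 4 + \frac{1 + D}{12 + D}$)
$N = 1$ ($N = \left(-4 + 3\right)^{2} = \left(-1\right)^{2} = 1$)
$R{\left(Z \right)} = 3$ ($R{\left(Z \right)} = 4 - 1 = 3$)
$\left(\left(3555 + 13493\right) + R{\left(C{\left(13 \right)} \right)}\right) + 9012 = \left(\left(3555 + 13493\right) + 3\right) + 9012 = \left(17048 + 3\right) + 9012 = 17051 + 9012 = 26063$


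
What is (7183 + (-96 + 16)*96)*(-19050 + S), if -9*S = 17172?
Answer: 10416126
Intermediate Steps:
S = -1908 (S = -1/9*17172 = -1908)
(7183 + (-96 + 16)*96)*(-19050 + S) = (7183 + (-96 + 16)*96)*(-19050 - 1908) = (7183 - 80*96)*(-20958) = (7183 - 7680)*(-20958) = -497*(-20958) = 10416126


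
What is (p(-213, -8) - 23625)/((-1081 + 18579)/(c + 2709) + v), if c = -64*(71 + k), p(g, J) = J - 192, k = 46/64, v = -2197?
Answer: 8962965/830011 ≈ 10.799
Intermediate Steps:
k = 23/32 (k = 46*(1/64) = 23/32 ≈ 0.71875)
p(g, J) = -192 + J
c = -4590 (c = -64*(71 + 23/32) = -64*2295/32 = -4590)
(p(-213, -8) - 23625)/((-1081 + 18579)/(c + 2709) + v) = ((-192 - 8) - 23625)/((-1081 + 18579)/(-4590 + 2709) - 2197) = (-200 - 23625)/(17498/(-1881) - 2197) = -23825/(17498*(-1/1881) - 2197) = -23825/(-17498/1881 - 2197) = -23825/(-4150055/1881) = -23825*(-1881/4150055) = 8962965/830011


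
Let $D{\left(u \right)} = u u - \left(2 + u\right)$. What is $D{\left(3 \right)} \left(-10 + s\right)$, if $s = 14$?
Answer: $16$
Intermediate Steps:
$D{\left(u \right)} = -2 + u^{2} - u$ ($D{\left(u \right)} = u^{2} - \left(2 + u\right) = -2 + u^{2} - u$)
$D{\left(3 \right)} \left(-10 + s\right) = \left(-2 + 3^{2} - 3\right) \left(-10 + 14\right) = \left(-2 + 9 - 3\right) 4 = 4 \cdot 4 = 16$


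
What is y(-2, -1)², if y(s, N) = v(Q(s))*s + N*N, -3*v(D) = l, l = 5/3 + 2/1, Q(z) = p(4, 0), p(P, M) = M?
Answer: 961/81 ≈ 11.864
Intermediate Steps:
Q(z) = 0
l = 11/3 (l = 5*(⅓) + 2*1 = 5/3 + 2 = 11/3 ≈ 3.6667)
v(D) = -11/9 (v(D) = -⅓*11/3 = -11/9)
y(s, N) = N² - 11*s/9 (y(s, N) = -11*s/9 + N*N = -11*s/9 + N² = N² - 11*s/9)
y(-2, -1)² = ((-1)² - 11/9*(-2))² = (1 + 22/9)² = (31/9)² = 961/81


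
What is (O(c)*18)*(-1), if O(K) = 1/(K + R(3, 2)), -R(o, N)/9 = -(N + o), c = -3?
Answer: -3/7 ≈ -0.42857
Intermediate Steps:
R(o, N) = 9*N + 9*o (R(o, N) = -(-9)*(N + o) = -9*(-N - o) = 9*N + 9*o)
O(K) = 1/(45 + K) (O(K) = 1/(K + (9*2 + 9*3)) = 1/(K + (18 + 27)) = 1/(K + 45) = 1/(45 + K))
(O(c)*18)*(-1) = (18/(45 - 3))*(-1) = (18/42)*(-1) = ((1/42)*18)*(-1) = (3/7)*(-1) = -3/7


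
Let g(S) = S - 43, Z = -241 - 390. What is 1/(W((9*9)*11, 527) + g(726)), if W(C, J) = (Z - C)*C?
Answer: -1/1355419 ≈ -7.3778e-7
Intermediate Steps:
Z = -631
W(C, J) = C*(-631 - C) (W(C, J) = (-631 - C)*C = C*(-631 - C))
g(S) = -43 + S
1/(W((9*9)*11, 527) + g(726)) = 1/(-(9*9)*11*(631 + (9*9)*11) + (-43 + 726)) = 1/(-81*11*(631 + 81*11) + 683) = 1/(-1*891*(631 + 891) + 683) = 1/(-1*891*1522 + 683) = 1/(-1356102 + 683) = 1/(-1355419) = -1/1355419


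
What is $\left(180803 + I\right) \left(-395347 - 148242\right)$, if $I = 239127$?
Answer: $-228269328770$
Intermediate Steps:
$\left(180803 + I\right) \left(-395347 - 148242\right) = \left(180803 + 239127\right) \left(-395347 - 148242\right) = 419930 \left(-543589\right) = -228269328770$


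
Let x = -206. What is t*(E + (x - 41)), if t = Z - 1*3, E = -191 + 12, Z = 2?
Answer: 426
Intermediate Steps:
E = -179
t = -1 (t = 2 - 1*3 = 2 - 3 = -1)
t*(E + (x - 41)) = -(-179 + (-206 - 41)) = -(-179 - 247) = -1*(-426) = 426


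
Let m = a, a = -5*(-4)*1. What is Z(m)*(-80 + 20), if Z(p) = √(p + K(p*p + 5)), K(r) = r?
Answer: -300*√17 ≈ -1236.9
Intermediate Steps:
a = 20 (a = 20*1 = 20)
m = 20
Z(p) = √(5 + p + p²) (Z(p) = √(p + (p*p + 5)) = √(p + (p² + 5)) = √(p + (5 + p²)) = √(5 + p + p²))
Z(m)*(-80 + 20) = √(5 + 20 + 20²)*(-80 + 20) = √(5 + 20 + 400)*(-60) = √425*(-60) = (5*√17)*(-60) = -300*√17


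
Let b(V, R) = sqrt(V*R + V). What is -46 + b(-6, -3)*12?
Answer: -46 + 24*sqrt(3) ≈ -4.4308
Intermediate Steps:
b(V, R) = sqrt(V + R*V) (b(V, R) = sqrt(R*V + V) = sqrt(V + R*V))
-46 + b(-6, -3)*12 = -46 + sqrt(-6*(1 - 3))*12 = -46 + sqrt(-6*(-2))*12 = -46 + sqrt(12)*12 = -46 + (2*sqrt(3))*12 = -46 + 24*sqrt(3)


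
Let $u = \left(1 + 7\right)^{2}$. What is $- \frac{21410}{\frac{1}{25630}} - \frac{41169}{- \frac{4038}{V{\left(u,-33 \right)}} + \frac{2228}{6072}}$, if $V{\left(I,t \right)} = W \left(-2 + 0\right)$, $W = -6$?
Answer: $- \frac{139996827540229}{255125} \approx -5.4874 \cdot 10^{8}$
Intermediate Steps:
$u = 64$ ($u = 8^{2} = 64$)
$V{\left(I,t \right)} = 12$ ($V{\left(I,t \right)} = - 6 \left(-2 + 0\right) = \left(-6\right) \left(-2\right) = 12$)
$- \frac{21410}{\frac{1}{25630}} - \frac{41169}{- \frac{4038}{V{\left(u,-33 \right)}} + \frac{2228}{6072}} = - \frac{21410}{\frac{1}{25630}} - \frac{41169}{- \frac{4038}{12} + \frac{2228}{6072}} = - 21410 \frac{1}{\frac{1}{25630}} - \frac{41169}{\left(-4038\right) \frac{1}{12} + 2228 \cdot \frac{1}{6072}} = \left(-21410\right) 25630 - \frac{41169}{- \frac{673}{2} + \frac{557}{1518}} = -548738300 - \frac{41169}{- \frac{255125}{759}} = -548738300 - - \frac{31247271}{255125} = -548738300 + \frac{31247271}{255125} = - \frac{139996827540229}{255125}$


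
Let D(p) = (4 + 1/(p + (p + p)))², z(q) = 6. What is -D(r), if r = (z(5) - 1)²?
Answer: -90601/5625 ≈ -16.107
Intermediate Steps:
r = 25 (r = (6 - 1)² = 5² = 25)
D(p) = (4 + 1/(3*p))² (D(p) = (4 + 1/(p + 2*p))² = (4 + 1/(3*p))²)
-D(r) = -(1 + 12*25)²/(9*25²) = -(1 + 300)²/(9*625) = -301²/(9*625) = -90601/(9*625) = -1*90601/5625 = -90601/5625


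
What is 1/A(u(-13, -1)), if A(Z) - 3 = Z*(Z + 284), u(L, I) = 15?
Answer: 1/4488 ≈ 0.00022282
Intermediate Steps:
A(Z) = 3 + Z*(284 + Z) (A(Z) = 3 + Z*(Z + 284) = 3 + Z*(284 + Z))
1/A(u(-13, -1)) = 1/(3 + 15² + 284*15) = 1/(3 + 225 + 4260) = 1/4488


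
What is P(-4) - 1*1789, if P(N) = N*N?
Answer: -1773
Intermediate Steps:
P(N) = N**2
P(-4) - 1*1789 = (-4)**2 - 1*1789 = 16 - 1789 = -1773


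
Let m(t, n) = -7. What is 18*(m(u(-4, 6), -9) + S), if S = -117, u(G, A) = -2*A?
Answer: -2232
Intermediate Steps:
18*(m(u(-4, 6), -9) + S) = 18*(-7 - 117) = 18*(-124) = -2232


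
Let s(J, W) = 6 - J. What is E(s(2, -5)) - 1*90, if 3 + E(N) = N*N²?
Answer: -29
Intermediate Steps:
E(N) = -3 + N³ (E(N) = -3 + N*N² = -3 + N³)
E(s(2, -5)) - 1*90 = (-3 + (6 - 1*2)³) - 1*90 = (-3 + (6 - 2)³) - 90 = (-3 + 4³) - 90 = (-3 + 64) - 90 = 61 - 90 = -29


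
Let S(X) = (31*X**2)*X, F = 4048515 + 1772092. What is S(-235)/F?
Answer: -402314125/5820607 ≈ -69.119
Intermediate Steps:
F = 5820607
S(X) = 31*X**3
S(-235)/F = (31*(-235)**3)/5820607 = (31*(-12977875))*(1/5820607) = -402314125*1/5820607 = -402314125/5820607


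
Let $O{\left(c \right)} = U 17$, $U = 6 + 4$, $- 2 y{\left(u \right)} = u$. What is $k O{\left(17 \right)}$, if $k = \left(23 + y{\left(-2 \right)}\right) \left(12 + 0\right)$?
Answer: $48960$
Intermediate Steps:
$y{\left(u \right)} = - \frac{u}{2}$
$U = 10$
$O{\left(c \right)} = 170$ ($O{\left(c \right)} = 10 \cdot 17 = 170$)
$k = 288$ ($k = \left(23 - -1\right) \left(12 + 0\right) = \left(23 + 1\right) 12 = 24 \cdot 12 = 288$)
$k O{\left(17 \right)} = 288 \cdot 170 = 48960$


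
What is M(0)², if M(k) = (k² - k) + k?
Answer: 0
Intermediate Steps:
M(k) = k²
M(0)² = (0²)² = 0² = 0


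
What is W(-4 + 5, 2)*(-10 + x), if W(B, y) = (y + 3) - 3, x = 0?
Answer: -20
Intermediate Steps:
W(B, y) = y (W(B, y) = (3 + y) - 3 = y)
W(-4 + 5, 2)*(-10 + x) = 2*(-10 + 0) = 2*(-10) = -20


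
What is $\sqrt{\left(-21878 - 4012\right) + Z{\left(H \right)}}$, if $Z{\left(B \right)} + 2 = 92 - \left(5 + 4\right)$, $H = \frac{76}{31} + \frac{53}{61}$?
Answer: $i \sqrt{25809} \approx 160.65 i$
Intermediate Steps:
$H = \frac{6279}{1891}$ ($H = 76 \cdot \frac{1}{31} + 53 \cdot \frac{1}{61} = \frac{76}{31} + \frac{53}{61} = \frac{6279}{1891} \approx 3.3205$)
$Z{\left(B \right)} = 81$ ($Z{\left(B \right)} = -2 + \left(92 - \left(5 + 4\right)\right) = -2 + \left(92 - 9\right) = -2 + 83 = 81$)
$\sqrt{\left(-21878 - 4012\right) + Z{\left(H \right)}} = \sqrt{\left(-21878 - 4012\right) + 81} = \sqrt{-25890 + 81} = \sqrt{-25809} = i \sqrt{25809}$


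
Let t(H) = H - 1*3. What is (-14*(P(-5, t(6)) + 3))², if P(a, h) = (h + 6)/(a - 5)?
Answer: 21609/25 ≈ 864.36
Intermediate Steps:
t(H) = -3 + H (t(H) = H - 3 = -3 + H)
P(a, h) = (6 + h)/(-5 + a)
(-14*(P(-5, t(6)) + 3))² = (-14*((6 + (-3 + 6))/(-5 - 5) + 3))² = (-14*((6 + 3)/(-10) + 3))² = (-14*(-⅒*9 + 3))² = (-14*(-9/10 + 3))² = (-14*21/10)² = (-147/5)² = 21609/25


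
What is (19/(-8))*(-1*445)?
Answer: 8455/8 ≈ 1056.9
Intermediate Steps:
(19/(-8))*(-1*445) = (19*(-1/8))*(-445) = -19/8*(-445) = 8455/8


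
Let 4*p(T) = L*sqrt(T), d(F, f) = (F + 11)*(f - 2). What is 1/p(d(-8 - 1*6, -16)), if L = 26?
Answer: sqrt(6)/117 ≈ 0.020936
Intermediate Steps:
d(F, f) = (-2 + f)*(11 + F) (d(F, f) = (11 + F)*(-2 + f) = (-2 + f)*(11 + F))
p(T) = 13*sqrt(T)/2 (p(T) = (26*sqrt(T))/4 = 13*sqrt(T)/2)
1/p(d(-8 - 1*6, -16)) = 1/(13*sqrt(-22 - 2*(-8 - 1*6) + 11*(-16) + (-8 - 1*6)*(-16))/2) = 1/(13*sqrt(-22 - 2*(-8 - 6) - 176 + (-8 - 6)*(-16))/2) = 1/(13*sqrt(-22 - 2*(-14) - 176 - 14*(-16))/2) = 1/(13*sqrt(-22 + 28 - 176 + 224)/2) = 1/(13*sqrt(54)/2) = 1/(13*(3*sqrt(6))/2) = 1/(39*sqrt(6)/2) = sqrt(6)/117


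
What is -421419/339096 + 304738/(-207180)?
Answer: -15887085439/5854492440 ≈ -2.7137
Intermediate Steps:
-421419/339096 + 304738/(-207180) = -421419*1/339096 + 304738*(-1/207180) = -140473/113032 - 152369/103590 = -15887085439/5854492440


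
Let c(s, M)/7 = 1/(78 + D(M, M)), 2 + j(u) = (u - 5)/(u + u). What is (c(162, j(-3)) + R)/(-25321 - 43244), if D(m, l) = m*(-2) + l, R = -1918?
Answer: 64661/2311620 ≈ 0.027972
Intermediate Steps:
j(u) = -2 + (-5 + u)/(2*u) (j(u) = -2 + (u - 5)/(u + u) = -2 + (-5 + u)/((2*u)) = -2 + (-5 + u)*(1/(2*u)) = -2 + (-5 + u)/(2*u))
D(m, l) = l - 2*m (D(m, l) = -2*m + l = l - 2*m)
c(s, M) = 7/(78 - M) (c(s, M) = 7/(78 + (M - 2*M)) = 7/(78 - M))
(c(162, j(-3)) + R)/(-25321 - 43244) = (7/(78 - (-5 - 3*(-3))/(2*(-3))) - 1918)/(-25321 - 43244) = (7/(78 - (-1)*(-5 + 9)/(2*3)) - 1918)/(-68565) = (7/(78 - (-1)*4/(2*3)) - 1918)*(-1/68565) = (7/(78 - 1*(-⅔)) - 1918)*(-1/68565) = (7/(78 + ⅔) - 1918)*(-1/68565) = (7/(236/3) - 1918)*(-1/68565) = (7*(3/236) - 1918)*(-1/68565) = (21/236 - 1918)*(-1/68565) = -452627/236*(-1/68565) = 64661/2311620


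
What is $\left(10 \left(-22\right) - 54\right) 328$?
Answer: $-89872$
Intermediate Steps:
$\left(10 \left(-22\right) - 54\right) 328 = \left(-220 - 54\right) 328 = \left(-274\right) 328 = -89872$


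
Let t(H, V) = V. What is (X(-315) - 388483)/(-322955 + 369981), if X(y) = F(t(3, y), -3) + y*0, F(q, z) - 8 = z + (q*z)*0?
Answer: -194239/23513 ≈ -8.2609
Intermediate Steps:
F(q, z) = 8 + z (F(q, z) = 8 + (z + (q*z)*0) = 8 + (z + 0) = 8 + z)
X(y) = 5 (X(y) = (8 - 3) + y*0 = 5 + 0 = 5)
(X(-315) - 388483)/(-322955 + 369981) = (5 - 388483)/(-322955 + 369981) = -388478/47026 = -388478*1/47026 = -194239/23513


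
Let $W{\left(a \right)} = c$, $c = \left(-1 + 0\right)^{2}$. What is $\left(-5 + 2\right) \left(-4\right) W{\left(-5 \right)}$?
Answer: $12$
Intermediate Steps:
$c = 1$ ($c = \left(-1\right)^{2} = 1$)
$W{\left(a \right)} = 1$
$\left(-5 + 2\right) \left(-4\right) W{\left(-5 \right)} = \left(-5 + 2\right) \left(-4\right) 1 = \left(-3\right) \left(-4\right) 1 = 12 \cdot 1 = 12$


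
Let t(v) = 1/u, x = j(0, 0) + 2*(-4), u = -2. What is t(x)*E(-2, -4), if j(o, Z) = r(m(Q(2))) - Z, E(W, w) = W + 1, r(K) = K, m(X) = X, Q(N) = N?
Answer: 1/2 ≈ 0.50000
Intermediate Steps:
E(W, w) = 1 + W
j(o, Z) = 2 - Z
x = -6 (x = (2 - 1*0) + 2*(-4) = (2 + 0) - 8 = 2 - 8 = -6)
t(v) = -1/2 (t(v) = 1/(-2) = -1/2)
t(x)*E(-2, -4) = -(1 - 2)/2 = -1/2*(-1) = 1/2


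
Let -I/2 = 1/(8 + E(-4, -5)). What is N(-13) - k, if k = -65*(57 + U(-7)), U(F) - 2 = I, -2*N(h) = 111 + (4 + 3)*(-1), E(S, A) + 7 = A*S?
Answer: 79313/21 ≈ 3776.8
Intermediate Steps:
E(S, A) = -7 + A*S
I = -2/21 (I = -2/(8 + (-7 - 5*(-4))) = -2/(8 + (-7 + 20)) = -2/(8 + 13) = -2/21 ≈ -0.095238)
N(h) = -52 (N(h) = -(111 + (4 + 3)*(-1))/2 = -(111 + 7*(-1))/2 = -(111 - 7)/2 = -½*104 = -52)
U(F) = 40/21 (U(F) = 2 - 2/21 = 40/21)
k = -80405/21 (k = -65*(57 + 40/21) = -65*1237/21 = -80405/21 ≈ -3828.8)
N(-13) - k = -52 - 1*(-80405/21) = -52 + 80405/21 = 79313/21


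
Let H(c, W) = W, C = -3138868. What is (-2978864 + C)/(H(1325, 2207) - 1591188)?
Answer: 6117732/1588981 ≈ 3.8501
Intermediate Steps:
(-2978864 + C)/(H(1325, 2207) - 1591188) = (-2978864 - 3138868)/(2207 - 1591188) = -6117732/(-1588981) = -6117732*(-1/1588981) = 6117732/1588981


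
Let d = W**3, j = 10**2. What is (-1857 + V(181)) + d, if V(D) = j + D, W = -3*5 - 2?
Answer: -6489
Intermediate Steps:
W = -17 (W = -15 - 2 = -17)
j = 100
d = -4913 (d = (-17)**3 = -4913)
V(D) = 100 + D
(-1857 + V(181)) + d = (-1857 + (100 + 181)) - 4913 = (-1857 + 281) - 4913 = -1576 - 4913 = -6489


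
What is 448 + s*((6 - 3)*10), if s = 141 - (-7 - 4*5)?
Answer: 5488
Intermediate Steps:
s = 168 (s = 141 - (-7 - 20) = 141 - 1*(-27) = 141 + 27 = 168)
448 + s*((6 - 3)*10) = 448 + 168*((6 - 3)*10) = 448 + 168*(3*10) = 448 + 168*30 = 448 + 5040 = 5488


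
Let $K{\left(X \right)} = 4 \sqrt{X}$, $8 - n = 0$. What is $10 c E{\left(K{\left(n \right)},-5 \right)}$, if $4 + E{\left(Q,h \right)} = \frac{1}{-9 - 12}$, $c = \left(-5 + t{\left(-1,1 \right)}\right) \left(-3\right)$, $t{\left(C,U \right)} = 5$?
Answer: $0$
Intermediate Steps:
$n = 8$ ($n = 8 - 0 = 8 + 0 = 8$)
$c = 0$ ($c = \left(-5 + 5\right) \left(-3\right) = 0 \left(-3\right) = 0$)
$E{\left(Q,h \right)} = - \frac{85}{21}$ ($E{\left(Q,h \right)} = -4 + \frac{1}{-9 - 12} = -4 + \frac{1}{-21} = -4 - \frac{1}{21} = - \frac{85}{21}$)
$10 c E{\left(K{\left(n \right)},-5 \right)} = 10 \cdot 0 \left(- \frac{85}{21}\right) = 0 \left(- \frac{85}{21}\right) = 0$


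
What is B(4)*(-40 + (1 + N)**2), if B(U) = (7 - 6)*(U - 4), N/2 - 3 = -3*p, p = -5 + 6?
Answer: 0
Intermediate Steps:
p = 1
N = 0 (N = 6 + 2*(-3*1) = 6 + 2*(-3) = 6 - 6 = 0)
B(U) = -4 + U (B(U) = 1*(-4 + U) = -4 + U)
B(4)*(-40 + (1 + N)**2) = (-4 + 4)*(-40 + (1 + 0)**2) = 0*(-40 + 1**2) = 0*(-40 + 1) = 0*(-39) = 0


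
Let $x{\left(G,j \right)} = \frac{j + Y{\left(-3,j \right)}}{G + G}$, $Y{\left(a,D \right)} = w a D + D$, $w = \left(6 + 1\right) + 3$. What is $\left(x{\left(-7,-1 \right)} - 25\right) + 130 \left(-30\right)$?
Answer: $-3927$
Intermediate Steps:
$w = 10$ ($w = 7 + 3 = 10$)
$Y{\left(a,D \right)} = D + 10 D a$ ($Y{\left(a,D \right)} = 10 a D + D = 10 D a + D = D + 10 D a$)
$x{\left(G,j \right)} = - \frac{14 j}{G}$ ($x{\left(G,j \right)} = \frac{j + j \left(1 + 10 \left(-3\right)\right)}{G + G} = \frac{j + j \left(1 - 30\right)}{2 G} = \left(j + j \left(-29\right)\right) \frac{1}{2 G} = \left(j - 29 j\right) \frac{1}{2 G} = - 28 j \frac{1}{2 G} = - \frac{14 j}{G}$)
$\left(x{\left(-7,-1 \right)} - 25\right) + 130 \left(-30\right) = \left(\left(-14\right) \left(-1\right) \frac{1}{-7} - 25\right) + 130 \left(-30\right) = \left(\left(-14\right) \left(-1\right) \left(- \frac{1}{7}\right) - 25\right) - 3900 = \left(-2 - 25\right) - 3900 = -27 - 3900 = -3927$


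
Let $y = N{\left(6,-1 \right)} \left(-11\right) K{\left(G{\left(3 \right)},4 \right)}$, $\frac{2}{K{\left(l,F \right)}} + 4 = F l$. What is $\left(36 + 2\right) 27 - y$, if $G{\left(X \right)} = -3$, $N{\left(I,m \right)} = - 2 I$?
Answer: $\frac{2085}{2} \approx 1042.5$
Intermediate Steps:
$K{\left(l,F \right)} = \frac{2}{-4 + F l}$
$y = - \frac{33}{2}$ ($y = \left(-2\right) 6 \left(-11\right) \frac{2}{-4 + 4 \left(-3\right)} = \left(-12\right) \left(-11\right) \frac{2}{-4 - 12} = 132 \frac{2}{-16} = 132 \cdot 2 \left(- \frac{1}{16}\right) = 132 \left(- \frac{1}{8}\right) = - \frac{33}{2} \approx -16.5$)
$\left(36 + 2\right) 27 - y = \left(36 + 2\right) 27 - - \frac{33}{2} = 38 \cdot 27 + \frac{33}{2} = 1026 + \frac{33}{2} = \frac{2085}{2}$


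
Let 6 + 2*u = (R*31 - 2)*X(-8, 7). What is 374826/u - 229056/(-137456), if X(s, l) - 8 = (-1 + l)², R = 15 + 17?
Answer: 1177296566/62362069 ≈ 18.878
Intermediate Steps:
R = 32
X(s, l) = 8 + (-1 + l)²
u = 21777 (u = -3 + ((32*31 - 2)*(8 + (-1 + 7)²))/2 = -3 + ((992 - 2)*(8 + 6²))/2 = -3 + (990*(8 + 36))/2 = -3 + (990*44)/2 = -3 + (½)*43560 = -3 + 21780 = 21777)
374826/u - 229056/(-137456) = 374826/21777 - 229056/(-137456) = 374826*(1/21777) - 229056*(-1/137456) = 124942/7259 + 14316/8591 = 1177296566/62362069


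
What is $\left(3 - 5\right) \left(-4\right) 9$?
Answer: $72$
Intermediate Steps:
$\left(3 - 5\right) \left(-4\right) 9 = \left(-2\right) \left(-4\right) 9 = 8 \cdot 9 = 72$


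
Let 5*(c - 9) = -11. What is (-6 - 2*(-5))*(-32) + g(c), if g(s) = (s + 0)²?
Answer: -2044/25 ≈ -81.760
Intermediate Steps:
c = 34/5 (c = 9 + (⅕)*(-11) = 9 - 11/5 = 34/5 ≈ 6.8000)
g(s) = s²
(-6 - 2*(-5))*(-32) + g(c) = (-6 - 2*(-5))*(-32) + (34/5)² = (-6 + 10)*(-32) + 1156/25 = 4*(-32) + 1156/25 = -128 + 1156/25 = -2044/25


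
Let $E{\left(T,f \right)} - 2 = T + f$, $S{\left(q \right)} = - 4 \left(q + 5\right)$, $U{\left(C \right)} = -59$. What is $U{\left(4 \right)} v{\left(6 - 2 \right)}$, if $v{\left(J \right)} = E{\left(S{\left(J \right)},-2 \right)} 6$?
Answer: $12744$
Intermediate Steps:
$S{\left(q \right)} = -20 - 4 q$ ($S{\left(q \right)} = - 4 \left(5 + q\right) = -20 - 4 q$)
$E{\left(T,f \right)} = 2 + T + f$ ($E{\left(T,f \right)} = 2 + \left(T + f\right) = 2 + T + f$)
$v{\left(J \right)} = -120 - 24 J$ ($v{\left(J \right)} = \left(2 - \left(20 + 4 J\right) - 2\right) 6 = \left(-20 - 4 J\right) 6 = -120 - 24 J$)
$U{\left(4 \right)} v{\left(6 - 2 \right)} = - 59 \left(-120 - 24 \left(6 - 2\right)\right) = - 59 \left(-120 - 96\right) = \left(-59\right) \left(-216\right) = 12744$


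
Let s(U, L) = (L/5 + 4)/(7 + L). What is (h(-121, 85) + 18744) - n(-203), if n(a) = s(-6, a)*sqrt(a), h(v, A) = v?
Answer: 18623 - 183*I*sqrt(203)/980 ≈ 18623.0 - 2.6606*I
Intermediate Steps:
s(U, L) = (4 + L/5)/(7 + L) (s(U, L) = (L*(1/5) + 4)/(7 + L) = (L/5 + 4)/(7 + L) = (4 + L/5)/(7 + L))
n(a) = sqrt(a)*(20 + a)/(5*(7 + a)) (n(a) = ((20 + a)/(5*(7 + a)))*sqrt(a) = sqrt(a)*(20 + a)/(5*(7 + a)))
(h(-121, 85) + 18744) - n(-203) = (-121 + 18744) - sqrt(-203)*(20 - 203)/(5*(7 - 203)) = 18623 - I*sqrt(203)*(-183)/(5*(-196)) = 18623 - I*sqrt(203)*(-1)*(-183)/(5*196) = 18623 - 183*I*sqrt(203)/980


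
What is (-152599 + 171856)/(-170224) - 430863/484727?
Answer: -82677611151/82512168848 ≈ -1.0020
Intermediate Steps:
(-152599 + 171856)/(-170224) - 430863/484727 = 19257*(-1/170224) - 430863*1/484727 = -19257/170224 - 430863/484727 = -82677611151/82512168848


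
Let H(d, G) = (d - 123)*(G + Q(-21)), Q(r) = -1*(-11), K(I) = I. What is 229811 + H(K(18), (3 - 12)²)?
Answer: 220151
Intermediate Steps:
Q(r) = 11
H(d, G) = (-123 + d)*(11 + G) (H(d, G) = (d - 123)*(G + 11) = (-123 + d)*(11 + G))
229811 + H(K(18), (3 - 12)²) = 229811 + (-1353 - 123*(3 - 12)² + 11*18 + (3 - 12)²*18) = 229811 + (-1353 - 123*(-9)² + 198 + (-9)²*18) = 229811 + (-1353 - 123*81 + 198 + 81*18) = 229811 + (-1353 - 9963 + 198 + 1458) = 229811 - 9660 = 220151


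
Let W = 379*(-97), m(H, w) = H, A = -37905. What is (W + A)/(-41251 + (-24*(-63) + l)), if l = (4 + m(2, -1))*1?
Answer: 74668/39733 ≈ 1.8792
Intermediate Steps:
l = 6 (l = (4 + 2)*1 = 6*1 = 6)
W = -36763
(W + A)/(-41251 + (-24*(-63) + l)) = (-36763 - 37905)/(-41251 + (-24*(-63) + 6)) = -74668/(-41251 + (1512 + 6)) = -74668/(-41251 + 1518) = -74668/(-39733) = -74668*(-1/39733) = 74668/39733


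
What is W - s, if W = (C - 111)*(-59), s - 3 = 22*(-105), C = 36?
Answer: 6732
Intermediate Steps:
s = -2307 (s = 3 + 22*(-105) = 3 - 2310 = -2307)
W = 4425 (W = (36 - 111)*(-59) = -75*(-59) = 4425)
W - s = 4425 - 1*(-2307) = 4425 + 2307 = 6732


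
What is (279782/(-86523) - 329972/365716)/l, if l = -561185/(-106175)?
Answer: -694761003281495/887874511697979 ≈ -0.78250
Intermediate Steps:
l = 112237/21235 (l = -561185*(-1/106175) = 112237/21235 ≈ 5.2855)
(279782/(-86523) - 329972/365716)/l = (279782/(-86523) - 329972/365716)/(112237/21235) = (279782*(-1/86523) - 329972*1/365716)*(21235/112237) = (-279782/86523 - 82493/91429)*(21235/112237) = -32717730317/7910711367*21235/112237 = -694761003281495/887874511697979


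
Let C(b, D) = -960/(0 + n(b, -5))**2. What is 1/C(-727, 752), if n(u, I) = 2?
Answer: -1/240 ≈ -0.0041667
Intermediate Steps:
C(b, D) = -240 (C(b, D) = -960/(0 + 2)**2 = -960/(2**2) = -960/4 = -960*1/4 = -240)
1/C(-727, 752) = 1/(-240) = -1/240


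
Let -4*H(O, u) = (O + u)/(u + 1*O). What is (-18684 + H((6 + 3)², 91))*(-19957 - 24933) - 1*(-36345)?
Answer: 1677544655/2 ≈ 8.3877e+8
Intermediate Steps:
H(O, u) = -¼ (H(O, u) = -(O + u)/(4*(u + 1*O)) = -(O + u)/(4*(u + O)) = -(O + u)/(4*(O + u)) = -¼*1 = -¼)
(-18684 + H((6 + 3)², 91))*(-19957 - 24933) - 1*(-36345) = (-18684 - ¼)*(-19957 - 24933) - 1*(-36345) = -74737/4*(-44890) + 36345 = 1677471965/2 + 36345 = 1677544655/2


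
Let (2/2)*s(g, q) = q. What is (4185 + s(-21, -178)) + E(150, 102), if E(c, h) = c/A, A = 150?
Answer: 4008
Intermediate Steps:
E(c, h) = c/150
s(g, q) = q
(4185 + s(-21, -178)) + E(150, 102) = (4185 - 178) + (1/150)*150 = 4007 + 1 = 4008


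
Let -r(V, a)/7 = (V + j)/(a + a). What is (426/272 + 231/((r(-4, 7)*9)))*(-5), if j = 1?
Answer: -114305/1224 ≈ -93.386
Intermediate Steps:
r(V, a) = -7*(1 + V)/(2*a) (r(V, a) = -7*(V + 1)/(a + a) = -7*(1 + V)/(2*a))
(426/272 + 231/((r(-4, 7)*9)))*(-5) = (426/272 + 231/((((7/2)*(-1 - 1*(-4))/7)*9)))*(-5) = (426*(1/272) + 231/((((7/2)*(⅐)*(-1 + 4))*9)))*(-5) = (213/136 + 231/((((7/2)*(⅐)*3)*9)))*(-5) = (213/136 + 231/(((3/2)*9)))*(-5) = (213/136 + 231/(27/2))*(-5) = (213/136 + 231*(2/27))*(-5) = (213/136 + 154/9)*(-5) = (22861/1224)*(-5) = -114305/1224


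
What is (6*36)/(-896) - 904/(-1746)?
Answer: 27053/97776 ≈ 0.27668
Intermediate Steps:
(6*36)/(-896) - 904/(-1746) = 216*(-1/896) - 904*(-1/1746) = -27/112 + 452/873 = 27053/97776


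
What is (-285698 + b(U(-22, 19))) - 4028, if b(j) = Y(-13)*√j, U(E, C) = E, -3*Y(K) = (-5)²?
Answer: -289726 - 25*I*√22/3 ≈ -2.8973e+5 - 39.087*I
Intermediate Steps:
Y(K) = -25/3 (Y(K) = -⅓*(-5)² = -⅓*25 = -25/3)
b(j) = -25*√j/3
(-285698 + b(U(-22, 19))) - 4028 = (-285698 - 25*I*√22/3) - 4028 = -289726 - 25*I*√22/3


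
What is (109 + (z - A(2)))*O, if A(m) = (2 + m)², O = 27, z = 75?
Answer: 4536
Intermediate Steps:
(109 + (z - A(2)))*O = (109 + (75 - (2 + 2)²))*27 = (109 + (75 - 1*4²))*27 = (109 + (75 - 1*16))*27 = (109 + (75 - 16))*27 = (109 + 59)*27 = 168*27 = 4536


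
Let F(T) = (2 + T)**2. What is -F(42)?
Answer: -1936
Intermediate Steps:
-F(42) = -(2 + 42)**2 = -1*44**2 = -1*1936 = -1936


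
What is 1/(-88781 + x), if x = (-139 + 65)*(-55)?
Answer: -1/84711 ≈ -1.1805e-5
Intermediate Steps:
x = 4070 (x = -74*(-55) = 4070)
1/(-88781 + x) = 1/(-88781 + 4070) = 1/(-84711) = -1/84711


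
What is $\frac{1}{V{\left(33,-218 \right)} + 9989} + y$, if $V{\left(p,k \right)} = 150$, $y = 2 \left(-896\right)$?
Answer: $- \frac{18169087}{10139} \approx -1792.0$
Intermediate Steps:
$y = -1792$
$\frac{1}{V{\left(33,-218 \right)} + 9989} + y = \frac{1}{150 + 9989} - 1792 = \frac{1}{10139} - 1792 = - \frac{18169087}{10139}$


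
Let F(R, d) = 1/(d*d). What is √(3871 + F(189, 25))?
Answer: 4*√151211/25 ≈ 62.217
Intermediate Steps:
F(R, d) = d⁻² (F(R, d) = 1/(d²) = d⁻²)
√(3871 + F(189, 25)) = √(3871 + 25⁻²) = √(3871 + 1/625) = √(2419376/625) = 4*√151211/25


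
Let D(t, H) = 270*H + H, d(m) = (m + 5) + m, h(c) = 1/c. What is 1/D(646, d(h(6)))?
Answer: 3/4336 ≈ 0.00069188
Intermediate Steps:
d(m) = 5 + 2*m (d(m) = (5 + m) + m = 5 + 2*m)
D(t, H) = 271*H
1/D(646, d(h(6))) = 1/(271*(5 + 2/6)) = 1/(271*(5 + 2*(1/6))) = 1/(271*(5 + 1/3)) = 1/(271*(16/3)) = 1/(4336/3) = 3/4336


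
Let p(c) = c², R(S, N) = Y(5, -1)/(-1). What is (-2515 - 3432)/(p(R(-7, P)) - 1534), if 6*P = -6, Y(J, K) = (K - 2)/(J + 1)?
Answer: 23788/6135 ≈ 3.8774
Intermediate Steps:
Y(J, K) = (-2 + K)/(1 + J)
P = -1 (P = (-6)/6 = (-1*6)/6 = (⅙)*(-6) = -1)
R(S, N) = ½ (R(S, N) = ((-2 - 1)/(1 + 5))/(-1) = (-3/6)*(-1) = ((⅙)*(-3))*(-1) = -½*(-1) = ½)
(-2515 - 3432)/(p(R(-7, P)) - 1534) = (-2515 - 3432)/((½)² - 1534) = -5947/(¼ - 1534) = -5947/(-6135/4) = -5947*(-4/6135) = 23788/6135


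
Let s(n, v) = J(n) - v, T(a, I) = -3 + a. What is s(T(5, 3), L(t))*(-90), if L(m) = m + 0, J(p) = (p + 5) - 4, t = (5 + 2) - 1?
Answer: 270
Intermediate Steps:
t = 6 (t = 7 - 1 = 6)
J(p) = 1 + p (J(p) = (5 + p) - 4 = 1 + p)
L(m) = m
s(n, v) = 1 + n - v (s(n, v) = (1 + n) - v = 1 + n - v)
s(T(5, 3), L(t))*(-90) = (1 + (-3 + 5) - 1*6)*(-90) = (1 + 2 - 6)*(-90) = -3*(-90) = 270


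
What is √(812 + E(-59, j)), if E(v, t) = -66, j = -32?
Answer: √746 ≈ 27.313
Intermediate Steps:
√(812 + E(-59, j)) = √(812 - 66) = √746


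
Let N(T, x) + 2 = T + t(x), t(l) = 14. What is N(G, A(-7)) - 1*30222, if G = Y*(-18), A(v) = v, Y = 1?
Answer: -30228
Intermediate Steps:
G = -18 (G = 1*(-18) = -18)
N(T, x) = 12 + T (N(T, x) = -2 + (T + 14) = -2 + (14 + T) = 12 + T)
N(G, A(-7)) - 1*30222 = (12 - 18) - 1*30222 = -6 - 30222 = -30228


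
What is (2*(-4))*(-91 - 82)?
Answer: 1384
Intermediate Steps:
(2*(-4))*(-91 - 82) = -8*(-173) = 1384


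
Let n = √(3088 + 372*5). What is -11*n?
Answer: -22*√1237 ≈ -773.76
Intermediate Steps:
n = 2*√1237 (n = √(3088 + 1860) = √4948 = 2*√1237 ≈ 70.342)
-11*n = -22*√1237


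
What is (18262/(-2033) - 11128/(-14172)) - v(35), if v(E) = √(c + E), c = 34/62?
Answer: -59046460/7202919 - √34162/31 ≈ -14.160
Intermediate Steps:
c = 17/31 (c = 34*(1/62) = 17/31 ≈ 0.54839)
v(E) = √(17/31 + E)
(18262/(-2033) - 11128/(-14172)) - v(35) = (18262/(-2033) - 11128/(-14172)) - √(527 + 961*35)/31 = (18262*(-1/2033) - 11128*(-1/14172)) - √(527 + 33635)/31 = (-18262/2033 + 2782/3543) - √34162/31 = -59046460/7202919 - √34162/31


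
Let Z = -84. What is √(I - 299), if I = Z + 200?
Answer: I*√183 ≈ 13.528*I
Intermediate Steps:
I = 116 (I = -84 + 200 = 116)
√(I - 299) = √(116 - 299) = √(-183) = I*√183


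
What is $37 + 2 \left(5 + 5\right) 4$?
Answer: $117$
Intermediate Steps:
$37 + 2 \left(5 + 5\right) 4 = 37 + 2 \cdot 10 \cdot 4 = 37 + 2 \cdot 40 = 37 + 80 = 117$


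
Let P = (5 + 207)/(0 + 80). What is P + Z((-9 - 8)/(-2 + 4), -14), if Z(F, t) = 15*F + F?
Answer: -2667/20 ≈ -133.35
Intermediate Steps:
P = 53/20 (P = 212/80 = 212*(1/80) = 53/20 ≈ 2.6500)
Z(F, t) = 16*F
P + Z((-9 - 8)/(-2 + 4), -14) = 53/20 + 16*((-9 - 8)/(-2 + 4)) = 53/20 + 16*(-17/2) = 53/20 - 136 = -2667/20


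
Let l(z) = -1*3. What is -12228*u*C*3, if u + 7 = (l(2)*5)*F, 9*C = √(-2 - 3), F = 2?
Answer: 150812*I*√5 ≈ 3.3723e+5*I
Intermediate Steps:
l(z) = -3
C = I*√5/9 (C = √(-2 - 3)/9 = √(-5)/9 = (I*√5)/9 = I*√5/9 ≈ 0.24845*I)
u = -37 (u = -7 - 3*5*2 = -7 - 15*2 = -7 - 30 = -37)
-12228*u*C*3 = -12228*(-37*I*√5/9)*3 = -(-150812)*I*√5 = 150812*I*√5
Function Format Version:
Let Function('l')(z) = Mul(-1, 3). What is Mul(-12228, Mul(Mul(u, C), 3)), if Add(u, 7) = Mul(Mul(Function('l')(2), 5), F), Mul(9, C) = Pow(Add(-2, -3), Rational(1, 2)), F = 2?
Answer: Mul(150812, I, Pow(5, Rational(1, 2))) ≈ Mul(3.3723e+5, I)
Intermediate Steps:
Function('l')(z) = -3
C = Mul(Rational(1, 9), I, Pow(5, Rational(1, 2))) (C = Mul(Rational(1, 9), Pow(Add(-2, -3), Rational(1, 2))) = Mul(Rational(1, 9), Pow(-5, Rational(1, 2))) = Mul(Rational(1, 9), Mul(I, Pow(5, Rational(1, 2)))) = Mul(Rational(1, 9), I, Pow(5, Rational(1, 2))) ≈ Mul(0.24845, I))
u = -37 (u = Add(-7, Mul(Mul(-3, 5), 2)) = Add(-7, Mul(-15, 2)) = Add(-7, -30) = -37)
Mul(-12228, Mul(Mul(u, C), 3)) = Mul(-12228, Mul(Mul(-37, Mul(Rational(1, 9), I, Pow(5, Rational(1, 2)))), 3)) = Mul(-12228, Mul(Mul(Rational(-37, 9), I, Pow(5, Rational(1, 2))), 3)) = Mul(-12228, Mul(Rational(-37, 3), I, Pow(5, Rational(1, 2)))) = Mul(150812, I, Pow(5, Rational(1, 2)))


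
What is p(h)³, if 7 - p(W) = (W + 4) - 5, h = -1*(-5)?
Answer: 27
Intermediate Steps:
h = 5
p(W) = 8 - W (p(W) = 7 - ((W + 4) - 5) = 7 - ((4 + W) - 5) = 7 - (-1 + W) = 7 + (1 - W) = 8 - W)
p(h)³ = (8 - 1*5)³ = (8 - 5)³ = 3³ = 27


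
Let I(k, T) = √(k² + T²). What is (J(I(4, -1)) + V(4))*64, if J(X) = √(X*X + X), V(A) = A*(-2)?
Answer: -512 + 64*17^(¼)*√(1 + √17) ≈ -217.86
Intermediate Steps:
V(A) = -2*A
I(k, T) = √(T² + k²)
J(X) = √(X + X²) (J(X) = √(X² + X) = √(X + X²))
(J(I(4, -1)) + V(4))*64 = (√(√((-1)² + 4²)*(1 + √((-1)² + 4²))) - 2*4)*64 = (√(√(1 + 16)*(1 + √(1 + 16))) - 8)*64 = (√(√17*(1 + √17)) - 8)*64 = (17^(¼)*√(1 + √17) - 8)*64 = (-8 + 17^(¼)*√(1 + √17))*64 = -512 + 64*17^(¼)*√(1 + √17)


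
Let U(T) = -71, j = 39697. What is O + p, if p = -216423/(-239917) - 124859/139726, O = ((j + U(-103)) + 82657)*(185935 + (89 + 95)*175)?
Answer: 894189750946367769505/33522642742 ≈ 2.6674e+10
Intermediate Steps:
O = 26674202205 (O = ((39697 - 71) + 82657)*(185935 + (89 + 95)*175) = (39626 + 82657)*(185935 + 184*175) = 122283*(185935 + 32200) = 122283*218135 = 26674202205)
p = 284123395/33522642742 (p = -216423*(-1/239917) - 124859*1/139726 = 216423/239917 - 124859/139726 = 284123395/33522642742 ≈ 0.0084756)
O + p = 26674202205 + 284123395/33522642742 = 894189750946367769505/33522642742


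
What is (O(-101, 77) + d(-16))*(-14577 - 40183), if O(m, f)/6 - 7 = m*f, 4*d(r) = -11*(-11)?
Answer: 2551254710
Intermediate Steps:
d(r) = 121/4 (d(r) = (-11*(-11))/4 = (1/4)*121 = 121/4)
O(m, f) = 42 + 6*f*m (O(m, f) = 42 + 6*(m*f) = 42 + 6*(f*m) = 42 + 6*f*m)
(O(-101, 77) + d(-16))*(-14577 - 40183) = ((42 + 6*77*(-101)) + 121/4)*(-14577 - 40183) = ((42 - 46662) + 121/4)*(-54760) = (-46620 + 121/4)*(-54760) = -186359/4*(-54760) = 2551254710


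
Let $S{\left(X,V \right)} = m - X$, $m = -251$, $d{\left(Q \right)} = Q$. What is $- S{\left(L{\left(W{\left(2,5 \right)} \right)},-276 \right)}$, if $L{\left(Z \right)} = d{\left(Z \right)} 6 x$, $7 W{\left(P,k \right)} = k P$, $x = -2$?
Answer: $\frac{1637}{7} \approx 233.86$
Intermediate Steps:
$W{\left(P,k \right)} = \frac{P k}{7}$ ($W{\left(P,k \right)} = \frac{k P}{7} = \frac{P k}{7}$)
$L{\left(Z \right)} = - 12 Z$ ($L{\left(Z \right)} = Z 6 \left(-2\right) = 6 Z \left(-2\right) = - 12 Z$)
$S{\left(X,V \right)} = -251 - X$
$- S{\left(L{\left(W{\left(2,5 \right)} \right)},-276 \right)} = - (-251 - - 12 \cdot \frac{1}{7} \cdot 2 \cdot 5) = - (-251 - \left(-12\right) \frac{10}{7}) = - (-251 - - \frac{120}{7}) = - (-251 + \frac{120}{7}) = \left(-1\right) \left(- \frac{1637}{7}\right) = \frac{1637}{7}$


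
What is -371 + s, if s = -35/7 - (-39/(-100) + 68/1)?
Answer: -44439/100 ≈ -444.39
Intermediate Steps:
s = -7339/100 (s = -35*⅐ - (-39*(-1/100) + 68*1) = -5 - (39/100 + 68) = -5 - 1*6839/100 = -5 - 6839/100 = -7339/100 ≈ -73.390)
-371 + s = -371 - 7339/100 = -44439/100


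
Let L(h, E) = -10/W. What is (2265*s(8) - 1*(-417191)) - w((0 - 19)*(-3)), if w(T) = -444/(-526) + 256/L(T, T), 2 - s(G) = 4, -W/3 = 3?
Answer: 542345129/1315 ≈ 4.1243e+5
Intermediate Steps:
W = -9 (W = -3*3 = -9)
s(G) = -2 (s(G) = 2 - 1*4 = 2 - 4 = -2)
L(h, E) = 10/9 (L(h, E) = -10/(-9) = -10*(-⅑) = 10/9)
w(T) = 304086/1315 (w(T) = -444/(-526) + 256/(10/9) = -444*(-1/526) + 256*(9/10) = 222/263 + 1152/5 = 304086/1315)
(2265*s(8) - 1*(-417191)) - w((0 - 19)*(-3)) = (2265*(-2) - 1*(-417191)) - 1*304086/1315 = (-4530 + 417191) - 304086/1315 = 412661 - 304086/1315 = 542345129/1315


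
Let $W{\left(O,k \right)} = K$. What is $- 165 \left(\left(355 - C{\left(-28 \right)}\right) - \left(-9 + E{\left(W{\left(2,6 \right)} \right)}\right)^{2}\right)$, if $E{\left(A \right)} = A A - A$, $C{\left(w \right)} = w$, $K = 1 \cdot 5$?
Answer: $-43230$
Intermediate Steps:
$K = 5$
$W{\left(O,k \right)} = 5$
$E{\left(A \right)} = A^{2} - A$
$- 165 \left(\left(355 - C{\left(-28 \right)}\right) - \left(-9 + E{\left(W{\left(2,6 \right)} \right)}\right)^{2}\right) = - 165 \left(\left(355 - -28\right) - \left(-9 + 5 \left(-1 + 5\right)\right)^{2}\right) = - 165 \left(\left(355 + 28\right) - \left(-9 + 5 \cdot 4\right)^{2}\right) = - 165 \left(383 - \left(-9 + 20\right)^{2}\right) = - 165 \left(383 - 11^{2}\right) = - 165 \left(383 - 121\right) = \left(-165\right) 262 = -43230$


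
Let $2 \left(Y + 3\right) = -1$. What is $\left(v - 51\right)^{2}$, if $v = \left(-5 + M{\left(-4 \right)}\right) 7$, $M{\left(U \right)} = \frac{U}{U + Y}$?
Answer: $\frac{1522756}{225} \approx 6767.8$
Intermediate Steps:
$Y = - \frac{7}{2}$ ($Y = -3 + \frac{1}{2} \left(-1\right) = -3 - \frac{1}{2} = - \frac{7}{2} \approx -3.5$)
$M{\left(U \right)} = \frac{U}{- \frac{7}{2} + U}$ ($M{\left(U \right)} = \frac{U}{U - \frac{7}{2}} = \frac{U}{- \frac{7}{2} + U}$)
$v = - \frac{469}{15}$ ($v = \left(-5 + 2 \left(-4\right) \frac{1}{-7 + 2 \left(-4\right)}\right) 7 = \left(-5 + 2 \left(-4\right) \frac{1}{-7 - 8}\right) 7 = \left(-5 + 2 \left(-4\right) \frac{1}{-15}\right) 7 = \left(-5 + 2 \left(-4\right) \left(- \frac{1}{15}\right)\right) 7 = \left(-5 + \frac{8}{15}\right) 7 = \left(- \frac{67}{15}\right) 7 = - \frac{469}{15} \approx -31.267$)
$\left(v - 51\right)^{2} = \left(- \frac{469}{15} - 51\right)^{2} = \left(- \frac{1234}{15}\right)^{2} = \frac{1522756}{225}$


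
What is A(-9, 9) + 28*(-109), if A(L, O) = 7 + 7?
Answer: -3038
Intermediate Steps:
A(L, O) = 14
A(-9, 9) + 28*(-109) = 14 + 28*(-109) = 14 - 3052 = -3038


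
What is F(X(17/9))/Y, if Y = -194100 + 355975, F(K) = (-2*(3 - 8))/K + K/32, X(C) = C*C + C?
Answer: 573721/46363590000 ≈ 1.2374e-5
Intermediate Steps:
X(C) = C + C² (X(C) = C² + C = C + C²)
F(K) = 10/K + K/32 (F(K) = (-2*(-5))/K + K*(1/32) = 10/K + K/32)
Y = 161875
F(X(17/9))/Y = (10/(((17/9)*(1 + 17/9))) + ((17/9)*(1 + 17/9))/32)/161875 = (10/(((17*(⅑))*(1 + 17*(⅑)))) + ((17*(⅑))*(1 + 17*(⅑)))/32)*(1/161875) = (10/((17*(1 + 17/9)/9)) + (17*(1 + 17/9)/9)/32)*(1/161875) = (10/(((17/9)*(26/9))) + ((17/9)*(26/9))/32)*(1/161875) = (10/(442/81) + (1/32)*(442/81))*(1/161875) = (10*(81/442) + 221/1296)*(1/161875) = (405/221 + 221/1296)*(1/161875) = (573721/286416)*(1/161875) = 573721/46363590000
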